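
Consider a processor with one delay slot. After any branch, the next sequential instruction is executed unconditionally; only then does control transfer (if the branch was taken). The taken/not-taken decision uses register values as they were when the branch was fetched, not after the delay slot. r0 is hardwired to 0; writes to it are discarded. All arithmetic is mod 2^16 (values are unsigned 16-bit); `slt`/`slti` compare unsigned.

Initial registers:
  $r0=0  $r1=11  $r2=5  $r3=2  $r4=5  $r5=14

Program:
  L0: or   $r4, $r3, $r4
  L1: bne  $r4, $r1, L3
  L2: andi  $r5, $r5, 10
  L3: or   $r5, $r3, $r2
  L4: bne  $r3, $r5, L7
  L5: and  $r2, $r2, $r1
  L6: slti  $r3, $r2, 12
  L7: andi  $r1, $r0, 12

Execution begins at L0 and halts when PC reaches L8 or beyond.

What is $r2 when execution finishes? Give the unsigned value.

1

[0] or   $r4, $r3, $r4  →  {$r0:0, $r1:11, $r2:5, $r3:2, $r4:7, $r5:14}
[1] bne  $r4, $r1, L3  →  {$r0:0, $r1:11, $r2:5, $r3:2, $r4:7, $r5:14}  ⟨branch taken⟩
[2] andi  $r5, $r5, 10  →  {$r0:0, $r1:11, $r2:5, $r3:2, $r4:7, $r5:10}
[3] or   $r5, $r3, $r2  →  {$r0:0, $r1:11, $r2:5, $r3:2, $r4:7, $r5:7}
[4] bne  $r3, $r5, L7  →  {$r0:0, $r1:11, $r2:5, $r3:2, $r4:7, $r5:7}  ⟨branch taken⟩
[5] and  $r2, $r2, $r1  →  {$r0:0, $r1:11, $r2:1, $r3:2, $r4:7, $r5:7}
[7] andi  $r1, $r0, 12  →  {$r0:0, $r1:0, $r2:1, $r3:2, $r4:7, $r5:7}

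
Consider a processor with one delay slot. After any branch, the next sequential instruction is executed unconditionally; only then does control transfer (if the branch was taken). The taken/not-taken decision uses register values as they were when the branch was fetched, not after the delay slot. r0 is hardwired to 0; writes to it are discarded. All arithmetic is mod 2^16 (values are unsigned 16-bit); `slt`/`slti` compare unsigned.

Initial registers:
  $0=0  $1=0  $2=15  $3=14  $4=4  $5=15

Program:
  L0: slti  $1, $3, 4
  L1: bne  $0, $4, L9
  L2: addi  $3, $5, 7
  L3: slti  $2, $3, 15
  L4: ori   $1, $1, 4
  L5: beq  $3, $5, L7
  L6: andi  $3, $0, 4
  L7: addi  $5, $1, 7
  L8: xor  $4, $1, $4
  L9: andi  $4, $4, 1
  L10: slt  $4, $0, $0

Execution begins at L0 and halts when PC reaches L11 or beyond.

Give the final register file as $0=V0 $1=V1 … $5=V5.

$0=0 $1=0 $2=15 $3=22 $4=0 $5=15

  step pc=0: slti  $1, $3, 4  regs=(0,0,15,14,4,15)
  step pc=1: bne  $0, $4, L9  cond=T  regs=(0,0,15,14,4,15)
  step pc=2: addi  $3, $5, 7  regs=(0,0,15,22,4,15)
  step pc=9: andi  $4, $4, 1  regs=(0,0,15,22,0,15)
  step pc=10: slt  $4, $0, $0  regs=(0,0,15,22,0,15)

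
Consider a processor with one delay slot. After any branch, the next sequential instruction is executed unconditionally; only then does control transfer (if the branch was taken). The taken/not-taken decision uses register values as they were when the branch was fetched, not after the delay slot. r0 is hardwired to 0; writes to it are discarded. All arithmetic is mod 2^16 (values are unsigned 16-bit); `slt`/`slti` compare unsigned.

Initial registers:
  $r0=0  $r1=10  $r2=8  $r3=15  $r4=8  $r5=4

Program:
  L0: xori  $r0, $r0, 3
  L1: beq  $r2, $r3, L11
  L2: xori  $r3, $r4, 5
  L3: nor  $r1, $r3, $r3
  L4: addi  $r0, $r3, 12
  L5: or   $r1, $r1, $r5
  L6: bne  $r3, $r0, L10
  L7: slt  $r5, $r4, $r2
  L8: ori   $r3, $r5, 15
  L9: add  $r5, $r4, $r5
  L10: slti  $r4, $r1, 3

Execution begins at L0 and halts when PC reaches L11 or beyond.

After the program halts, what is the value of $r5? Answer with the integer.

0

PC=0  xori  $r0, $r0, 3      | $r0=0 $r1=10 $r2=8 $r3=15 $r4=8 $r5=4
PC=1  beq  $r2, $r3, L11     | $r0=0 $r1=10 $r2=8 $r3=15 $r4=8 $r5=4  [not taken]
PC=2  xori  $r3, $r4, 5      | $r0=0 $r1=10 $r2=8 $r3=13 $r4=8 $r5=4
PC=3  nor  $r1, $r3, $r3     | $r0=0 $r1=65522 $r2=8 $r3=13 $r4=8 $r5=4
PC=4  addi  $r0, $r3, 12     | $r0=0 $r1=65522 $r2=8 $r3=13 $r4=8 $r5=4
PC=5  or   $r1, $r1, $r5     | $r0=0 $r1=65526 $r2=8 $r3=13 $r4=8 $r5=4
PC=6  bne  $r3, $r0, L10     | $r0=0 $r1=65526 $r2=8 $r3=13 $r4=8 $r5=4  [TAKEN]
PC=7  slt  $r5, $r4, $r2     | $r0=0 $r1=65526 $r2=8 $r3=13 $r4=8 $r5=0
PC=10 slti  $r4, $r1, 3      | $r0=0 $r1=65526 $r2=8 $r3=13 $r4=0 $r5=0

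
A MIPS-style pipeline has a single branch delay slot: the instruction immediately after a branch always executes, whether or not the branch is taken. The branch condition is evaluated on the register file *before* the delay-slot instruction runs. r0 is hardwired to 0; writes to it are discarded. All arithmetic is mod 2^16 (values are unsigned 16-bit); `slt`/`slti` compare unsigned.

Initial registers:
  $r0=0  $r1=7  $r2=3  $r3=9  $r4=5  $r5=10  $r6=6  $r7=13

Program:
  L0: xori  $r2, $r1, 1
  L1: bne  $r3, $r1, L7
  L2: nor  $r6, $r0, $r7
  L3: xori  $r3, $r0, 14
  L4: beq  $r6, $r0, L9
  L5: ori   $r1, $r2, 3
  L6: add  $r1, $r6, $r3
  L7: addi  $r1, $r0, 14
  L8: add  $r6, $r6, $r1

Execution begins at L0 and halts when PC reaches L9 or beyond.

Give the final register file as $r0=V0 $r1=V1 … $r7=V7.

[0] xori  $r2, $r1, 1  →  {$r0:0, $r1:7, $r2:6, $r3:9, $r4:5, $r5:10, $r6:6, $r7:13}
[1] bne  $r3, $r1, L7  →  {$r0:0, $r1:7, $r2:6, $r3:9, $r4:5, $r5:10, $r6:6, $r7:13}  ⟨branch taken⟩
[2] nor  $r6, $r0, $r7  →  {$r0:0, $r1:7, $r2:6, $r3:9, $r4:5, $r5:10, $r6:65522, $r7:13}
[7] addi  $r1, $r0, 14  →  {$r0:0, $r1:14, $r2:6, $r3:9, $r4:5, $r5:10, $r6:65522, $r7:13}
[8] add  $r6, $r6, $r1  →  {$r0:0, $r1:14, $r2:6, $r3:9, $r4:5, $r5:10, $r6:0, $r7:13}

$r0=0 $r1=14 $r2=6 $r3=9 $r4=5 $r5=10 $r6=0 $r7=13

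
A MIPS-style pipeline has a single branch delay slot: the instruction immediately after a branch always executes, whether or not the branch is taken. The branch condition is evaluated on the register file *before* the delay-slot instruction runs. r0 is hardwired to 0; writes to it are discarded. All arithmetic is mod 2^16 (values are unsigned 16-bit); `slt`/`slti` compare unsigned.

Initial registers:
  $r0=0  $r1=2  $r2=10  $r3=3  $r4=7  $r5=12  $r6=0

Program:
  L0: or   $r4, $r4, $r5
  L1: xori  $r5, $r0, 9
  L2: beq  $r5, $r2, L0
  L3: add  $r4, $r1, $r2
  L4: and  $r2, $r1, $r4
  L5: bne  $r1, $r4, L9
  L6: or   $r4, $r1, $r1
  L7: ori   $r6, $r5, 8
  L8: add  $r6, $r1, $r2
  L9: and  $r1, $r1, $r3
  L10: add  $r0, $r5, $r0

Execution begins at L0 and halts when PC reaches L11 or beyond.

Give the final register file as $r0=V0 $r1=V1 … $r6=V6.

PC=0  or   $r4, $r4, $r5     | $r0=0 $r1=2 $r2=10 $r3=3 $r4=15 $r5=12 $r6=0
PC=1  xori  $r5, $r0, 9      | $r0=0 $r1=2 $r2=10 $r3=3 $r4=15 $r5=9 $r6=0
PC=2  beq  $r5, $r2, L0      | $r0=0 $r1=2 $r2=10 $r3=3 $r4=15 $r5=9 $r6=0  [not taken]
PC=3  add  $r4, $r1, $r2     | $r0=0 $r1=2 $r2=10 $r3=3 $r4=12 $r5=9 $r6=0
PC=4  and  $r2, $r1, $r4     | $r0=0 $r1=2 $r2=0 $r3=3 $r4=12 $r5=9 $r6=0
PC=5  bne  $r1, $r4, L9      | $r0=0 $r1=2 $r2=0 $r3=3 $r4=12 $r5=9 $r6=0  [TAKEN]
PC=6  or   $r4, $r1, $r1     | $r0=0 $r1=2 $r2=0 $r3=3 $r4=2 $r5=9 $r6=0
PC=9  and  $r1, $r1, $r3     | $r0=0 $r1=2 $r2=0 $r3=3 $r4=2 $r5=9 $r6=0
PC=10 add  $r0, $r5, $r0     | $r0=0 $r1=2 $r2=0 $r3=3 $r4=2 $r5=9 $r6=0

$r0=0 $r1=2 $r2=0 $r3=3 $r4=2 $r5=9 $r6=0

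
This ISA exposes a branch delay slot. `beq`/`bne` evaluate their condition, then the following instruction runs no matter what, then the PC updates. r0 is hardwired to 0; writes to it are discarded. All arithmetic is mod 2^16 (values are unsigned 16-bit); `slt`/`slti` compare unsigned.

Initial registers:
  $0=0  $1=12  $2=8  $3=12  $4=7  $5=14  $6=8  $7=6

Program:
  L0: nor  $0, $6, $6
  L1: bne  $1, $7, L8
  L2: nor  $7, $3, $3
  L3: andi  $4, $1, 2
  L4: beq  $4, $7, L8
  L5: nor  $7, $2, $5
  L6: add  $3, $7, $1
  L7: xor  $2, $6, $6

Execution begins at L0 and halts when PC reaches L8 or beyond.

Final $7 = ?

[0] nor  $0, $6, $6  →  {$0:0, $1:12, $2:8, $3:12, $4:7, $5:14, $6:8, $7:6}
[1] bne  $1, $7, L8  →  {$0:0, $1:12, $2:8, $3:12, $4:7, $5:14, $6:8, $7:6}  ⟨branch taken⟩
[2] nor  $7, $3, $3  →  {$0:0, $1:12, $2:8, $3:12, $4:7, $5:14, $6:8, $7:65523}

65523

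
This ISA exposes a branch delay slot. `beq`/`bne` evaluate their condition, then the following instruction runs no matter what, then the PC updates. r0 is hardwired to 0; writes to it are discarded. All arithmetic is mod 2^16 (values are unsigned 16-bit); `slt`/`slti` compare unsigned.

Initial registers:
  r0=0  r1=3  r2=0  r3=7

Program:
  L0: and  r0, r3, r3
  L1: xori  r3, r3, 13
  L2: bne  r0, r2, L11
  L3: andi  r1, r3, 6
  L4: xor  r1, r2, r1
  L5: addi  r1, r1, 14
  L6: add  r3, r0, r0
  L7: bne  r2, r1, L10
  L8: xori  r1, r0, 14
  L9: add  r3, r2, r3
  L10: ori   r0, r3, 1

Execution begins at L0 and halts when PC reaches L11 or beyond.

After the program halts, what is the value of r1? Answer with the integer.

  step pc=0: and  r0, r3, r3  regs=(0,3,0,7)
  step pc=1: xori  r3, r3, 13  regs=(0,3,0,10)
  step pc=2: bne  r0, r2, L11  cond=F  regs=(0,3,0,10)
  step pc=3: andi  r1, r3, 6  regs=(0,2,0,10)
  step pc=4: xor  r1, r2, r1  regs=(0,2,0,10)
  step pc=5: addi  r1, r1, 14  regs=(0,16,0,10)
  step pc=6: add  r3, r0, r0  regs=(0,16,0,0)
  step pc=7: bne  r2, r1, L10  cond=T  regs=(0,16,0,0)
  step pc=8: xori  r1, r0, 14  regs=(0,14,0,0)
  step pc=10: ori   r0, r3, 1  regs=(0,14,0,0)

14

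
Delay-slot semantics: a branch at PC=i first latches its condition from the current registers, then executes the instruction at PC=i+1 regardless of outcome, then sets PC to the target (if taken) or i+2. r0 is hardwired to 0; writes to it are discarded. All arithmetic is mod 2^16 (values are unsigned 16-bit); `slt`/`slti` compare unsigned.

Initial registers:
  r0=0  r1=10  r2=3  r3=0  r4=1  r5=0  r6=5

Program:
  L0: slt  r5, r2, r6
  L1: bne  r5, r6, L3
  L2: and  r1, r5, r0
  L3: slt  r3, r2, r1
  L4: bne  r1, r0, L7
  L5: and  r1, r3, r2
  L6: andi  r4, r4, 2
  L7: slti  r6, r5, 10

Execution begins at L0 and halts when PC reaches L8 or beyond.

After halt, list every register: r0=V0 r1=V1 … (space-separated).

r0=0 r1=0 r2=3 r3=0 r4=0 r5=1 r6=1

[0] slt  r5, r2, r6  →  {r0:0, r1:10, r2:3, r3:0, r4:1, r5:1, r6:5}
[1] bne  r5, r6, L3  →  {r0:0, r1:10, r2:3, r3:0, r4:1, r5:1, r6:5}  ⟨branch taken⟩
[2] and  r1, r5, r0  →  {r0:0, r1:0, r2:3, r3:0, r4:1, r5:1, r6:5}
[3] slt  r3, r2, r1  →  {r0:0, r1:0, r2:3, r3:0, r4:1, r5:1, r6:5}
[4] bne  r1, r0, L7  →  {r0:0, r1:0, r2:3, r3:0, r4:1, r5:1, r6:5}  ⟨branch fallthrough⟩
[5] and  r1, r3, r2  →  {r0:0, r1:0, r2:3, r3:0, r4:1, r5:1, r6:5}
[6] andi  r4, r4, 2  →  {r0:0, r1:0, r2:3, r3:0, r4:0, r5:1, r6:5}
[7] slti  r6, r5, 10  →  {r0:0, r1:0, r2:3, r3:0, r4:0, r5:1, r6:1}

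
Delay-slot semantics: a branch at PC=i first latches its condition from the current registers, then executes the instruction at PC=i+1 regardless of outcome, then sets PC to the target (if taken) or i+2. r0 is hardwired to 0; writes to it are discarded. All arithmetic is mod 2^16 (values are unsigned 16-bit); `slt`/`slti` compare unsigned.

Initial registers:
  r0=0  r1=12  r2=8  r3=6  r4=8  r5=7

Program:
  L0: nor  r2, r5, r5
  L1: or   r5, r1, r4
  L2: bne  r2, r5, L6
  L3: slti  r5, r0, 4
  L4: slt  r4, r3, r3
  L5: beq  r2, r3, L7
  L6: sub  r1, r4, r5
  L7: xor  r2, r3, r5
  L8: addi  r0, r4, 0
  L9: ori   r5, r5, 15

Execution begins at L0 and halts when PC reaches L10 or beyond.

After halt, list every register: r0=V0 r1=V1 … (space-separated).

#0 nor  r2, r5, r5 ; 0/12/65528/6/8/7
#1 or   r5, r1, r4 ; 0/12/65528/6/8/12
#2 bne  r2, r5, L6 ; 0/12/65528/6/8/12 ; →target
#3 slti  r5, r0, 4 ; 0/12/65528/6/8/1
#6 sub  r1, r4, r5 ; 0/7/65528/6/8/1
#7 xor  r2, r3, r5 ; 0/7/7/6/8/1
#8 addi  r0, r4, 0 ; 0/7/7/6/8/1
#9 ori   r5, r5, 15 ; 0/7/7/6/8/15

r0=0 r1=7 r2=7 r3=6 r4=8 r5=15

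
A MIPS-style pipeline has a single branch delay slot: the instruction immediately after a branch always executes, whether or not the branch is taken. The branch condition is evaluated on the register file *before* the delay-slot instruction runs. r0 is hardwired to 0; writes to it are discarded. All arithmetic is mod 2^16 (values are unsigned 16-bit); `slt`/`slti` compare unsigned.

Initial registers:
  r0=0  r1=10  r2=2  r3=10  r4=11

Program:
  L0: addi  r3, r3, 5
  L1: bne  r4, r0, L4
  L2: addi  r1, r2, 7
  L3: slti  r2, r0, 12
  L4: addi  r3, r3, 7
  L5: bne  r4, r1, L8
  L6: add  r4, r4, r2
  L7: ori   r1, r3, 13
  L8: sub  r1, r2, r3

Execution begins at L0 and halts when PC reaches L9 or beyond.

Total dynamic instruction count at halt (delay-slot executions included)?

7

PC=0  addi  r3, r3, 5        | r0=0 r1=10 r2=2 r3=15 r4=11
PC=1  bne  r4, r0, L4        | r0=0 r1=10 r2=2 r3=15 r4=11  [TAKEN]
PC=2  addi  r1, r2, 7        | r0=0 r1=9 r2=2 r3=15 r4=11
PC=4  addi  r3, r3, 7        | r0=0 r1=9 r2=2 r3=22 r4=11
PC=5  bne  r4, r1, L8        | r0=0 r1=9 r2=2 r3=22 r4=11  [TAKEN]
PC=6  add  r4, r4, r2        | r0=0 r1=9 r2=2 r3=22 r4=13
PC=8  sub  r1, r2, r3        | r0=0 r1=65516 r2=2 r3=22 r4=13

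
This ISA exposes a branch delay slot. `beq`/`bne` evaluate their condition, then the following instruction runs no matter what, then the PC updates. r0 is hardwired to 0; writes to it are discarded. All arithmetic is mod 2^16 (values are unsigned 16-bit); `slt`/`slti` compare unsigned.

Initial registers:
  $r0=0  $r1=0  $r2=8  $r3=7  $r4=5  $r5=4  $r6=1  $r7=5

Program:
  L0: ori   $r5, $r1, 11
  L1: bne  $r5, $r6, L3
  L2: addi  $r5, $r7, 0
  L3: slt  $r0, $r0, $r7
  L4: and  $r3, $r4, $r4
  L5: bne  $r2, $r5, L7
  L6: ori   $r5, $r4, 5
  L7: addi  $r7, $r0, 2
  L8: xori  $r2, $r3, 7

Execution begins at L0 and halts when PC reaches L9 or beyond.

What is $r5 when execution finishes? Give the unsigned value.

PC=0  ori   $r5, $r1, 11     | $r0=0 $r1=0 $r2=8 $r3=7 $r4=5 $r5=11 $r6=1 $r7=5
PC=1  bne  $r5, $r6, L3      | $r0=0 $r1=0 $r2=8 $r3=7 $r4=5 $r5=11 $r6=1 $r7=5  [TAKEN]
PC=2  addi  $r5, $r7, 0      | $r0=0 $r1=0 $r2=8 $r3=7 $r4=5 $r5=5 $r6=1 $r7=5
PC=3  slt  $r0, $r0, $r7     | $r0=0 $r1=0 $r2=8 $r3=7 $r4=5 $r5=5 $r6=1 $r7=5
PC=4  and  $r3, $r4, $r4     | $r0=0 $r1=0 $r2=8 $r3=5 $r4=5 $r5=5 $r6=1 $r7=5
PC=5  bne  $r2, $r5, L7      | $r0=0 $r1=0 $r2=8 $r3=5 $r4=5 $r5=5 $r6=1 $r7=5  [TAKEN]
PC=6  ori   $r5, $r4, 5      | $r0=0 $r1=0 $r2=8 $r3=5 $r4=5 $r5=5 $r6=1 $r7=5
PC=7  addi  $r7, $r0, 2      | $r0=0 $r1=0 $r2=8 $r3=5 $r4=5 $r5=5 $r6=1 $r7=2
PC=8  xori  $r2, $r3, 7      | $r0=0 $r1=0 $r2=2 $r3=5 $r4=5 $r5=5 $r6=1 $r7=2

5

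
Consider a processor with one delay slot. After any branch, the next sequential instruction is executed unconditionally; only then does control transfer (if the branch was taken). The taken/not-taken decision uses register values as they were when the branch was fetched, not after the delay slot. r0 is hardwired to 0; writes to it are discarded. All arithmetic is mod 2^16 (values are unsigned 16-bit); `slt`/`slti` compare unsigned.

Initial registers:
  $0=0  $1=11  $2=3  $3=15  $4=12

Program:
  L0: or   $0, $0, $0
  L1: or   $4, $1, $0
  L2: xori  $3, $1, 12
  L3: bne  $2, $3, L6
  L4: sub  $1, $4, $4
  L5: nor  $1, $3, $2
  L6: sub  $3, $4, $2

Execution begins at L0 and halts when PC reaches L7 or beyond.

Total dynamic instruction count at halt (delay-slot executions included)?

6

#0 or   $0, $0, $0 ; 0/11/3/15/12
#1 or   $4, $1, $0 ; 0/11/3/15/11
#2 xori  $3, $1, 12 ; 0/11/3/7/11
#3 bne  $2, $3, L6 ; 0/11/3/7/11 ; →target
#4 sub  $1, $4, $4 ; 0/0/3/7/11
#6 sub  $3, $4, $2 ; 0/0/3/8/11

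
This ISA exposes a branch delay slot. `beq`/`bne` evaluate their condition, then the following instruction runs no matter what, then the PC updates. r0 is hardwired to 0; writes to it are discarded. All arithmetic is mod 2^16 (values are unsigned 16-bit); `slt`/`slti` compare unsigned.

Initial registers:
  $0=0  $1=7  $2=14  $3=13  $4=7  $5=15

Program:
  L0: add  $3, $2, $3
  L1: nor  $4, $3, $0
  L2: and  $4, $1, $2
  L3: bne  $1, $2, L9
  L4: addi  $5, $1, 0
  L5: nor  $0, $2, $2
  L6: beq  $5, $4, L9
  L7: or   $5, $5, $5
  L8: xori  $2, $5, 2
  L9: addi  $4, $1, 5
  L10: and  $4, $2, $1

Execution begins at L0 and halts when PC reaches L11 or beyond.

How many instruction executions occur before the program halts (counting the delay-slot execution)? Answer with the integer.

  step pc=0: add  $3, $2, $3  regs=(0,7,14,27,7,15)
  step pc=1: nor  $4, $3, $0  regs=(0,7,14,27,65508,15)
  step pc=2: and  $4, $1, $2  regs=(0,7,14,27,6,15)
  step pc=3: bne  $1, $2, L9  cond=T  regs=(0,7,14,27,6,15)
  step pc=4: addi  $5, $1, 0  regs=(0,7,14,27,6,7)
  step pc=9: addi  $4, $1, 5  regs=(0,7,14,27,12,7)
  step pc=10: and  $4, $2, $1  regs=(0,7,14,27,6,7)

7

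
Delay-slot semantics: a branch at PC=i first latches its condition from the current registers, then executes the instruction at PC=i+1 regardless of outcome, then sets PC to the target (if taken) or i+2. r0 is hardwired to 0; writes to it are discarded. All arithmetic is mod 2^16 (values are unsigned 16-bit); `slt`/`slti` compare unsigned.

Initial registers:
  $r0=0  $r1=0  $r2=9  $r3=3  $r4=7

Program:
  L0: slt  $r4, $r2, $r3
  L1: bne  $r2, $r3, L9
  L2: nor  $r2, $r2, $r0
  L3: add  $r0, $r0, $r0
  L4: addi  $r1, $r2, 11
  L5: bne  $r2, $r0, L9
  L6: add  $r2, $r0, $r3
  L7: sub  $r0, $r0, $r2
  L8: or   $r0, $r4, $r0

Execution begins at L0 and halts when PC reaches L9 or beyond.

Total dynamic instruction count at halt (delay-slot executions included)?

PC=0  slt  $r4, $r2, $r3     | $r0=0 $r1=0 $r2=9 $r3=3 $r4=0
PC=1  bne  $r2, $r3, L9      | $r0=0 $r1=0 $r2=9 $r3=3 $r4=0  [TAKEN]
PC=2  nor  $r2, $r2, $r0     | $r0=0 $r1=0 $r2=65526 $r3=3 $r4=0

3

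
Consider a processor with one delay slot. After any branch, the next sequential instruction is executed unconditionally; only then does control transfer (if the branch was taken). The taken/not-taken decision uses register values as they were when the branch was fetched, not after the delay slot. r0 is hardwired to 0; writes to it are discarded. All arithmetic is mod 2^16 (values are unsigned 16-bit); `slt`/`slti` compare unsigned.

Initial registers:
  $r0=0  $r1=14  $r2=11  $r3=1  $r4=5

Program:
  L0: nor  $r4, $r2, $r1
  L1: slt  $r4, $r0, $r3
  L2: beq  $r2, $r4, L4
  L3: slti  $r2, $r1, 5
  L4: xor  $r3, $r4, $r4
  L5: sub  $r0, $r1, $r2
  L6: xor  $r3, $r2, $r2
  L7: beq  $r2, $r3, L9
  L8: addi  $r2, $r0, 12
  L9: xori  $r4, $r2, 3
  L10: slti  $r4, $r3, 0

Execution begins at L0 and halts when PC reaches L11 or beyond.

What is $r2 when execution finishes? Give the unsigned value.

12

PC=0  nor  $r4, $r2, $r1     | $r0=0 $r1=14 $r2=11 $r3=1 $r4=65520
PC=1  slt  $r4, $r0, $r3     | $r0=0 $r1=14 $r2=11 $r3=1 $r4=1
PC=2  beq  $r2, $r4, L4      | $r0=0 $r1=14 $r2=11 $r3=1 $r4=1  [not taken]
PC=3  slti  $r2, $r1, 5      | $r0=0 $r1=14 $r2=0 $r3=1 $r4=1
PC=4  xor  $r3, $r4, $r4     | $r0=0 $r1=14 $r2=0 $r3=0 $r4=1
PC=5  sub  $r0, $r1, $r2     | $r0=0 $r1=14 $r2=0 $r3=0 $r4=1
PC=6  xor  $r3, $r2, $r2     | $r0=0 $r1=14 $r2=0 $r3=0 $r4=1
PC=7  beq  $r2, $r3, L9      | $r0=0 $r1=14 $r2=0 $r3=0 $r4=1  [TAKEN]
PC=8  addi  $r2, $r0, 12     | $r0=0 $r1=14 $r2=12 $r3=0 $r4=1
PC=9  xori  $r4, $r2, 3      | $r0=0 $r1=14 $r2=12 $r3=0 $r4=15
PC=10 slti  $r4, $r3, 0      | $r0=0 $r1=14 $r2=12 $r3=0 $r4=0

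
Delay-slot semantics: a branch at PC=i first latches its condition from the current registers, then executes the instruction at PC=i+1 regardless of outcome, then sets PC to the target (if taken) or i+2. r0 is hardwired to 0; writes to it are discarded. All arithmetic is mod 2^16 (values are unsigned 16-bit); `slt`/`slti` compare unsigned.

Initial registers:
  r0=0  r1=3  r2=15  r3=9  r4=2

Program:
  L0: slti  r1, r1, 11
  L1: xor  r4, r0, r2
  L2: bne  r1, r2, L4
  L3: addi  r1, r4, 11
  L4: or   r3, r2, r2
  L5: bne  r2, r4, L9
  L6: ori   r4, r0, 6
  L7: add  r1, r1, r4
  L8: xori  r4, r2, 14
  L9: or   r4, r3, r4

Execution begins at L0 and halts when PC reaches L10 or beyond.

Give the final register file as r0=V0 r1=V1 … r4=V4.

r0=0 r1=32 r2=15 r3=15 r4=15

#0 slti  r1, r1, 11 ; 0/1/15/9/2
#1 xor  r4, r0, r2 ; 0/1/15/9/15
#2 bne  r1, r2, L4 ; 0/1/15/9/15 ; →target
#3 addi  r1, r4, 11 ; 0/26/15/9/15
#4 or   r3, r2, r2 ; 0/26/15/15/15
#5 bne  r2, r4, L9 ; 0/26/15/15/15 ; →fallthru
#6 ori   r4, r0, 6 ; 0/26/15/15/6
#7 add  r1, r1, r4 ; 0/32/15/15/6
#8 xori  r4, r2, 14 ; 0/32/15/15/1
#9 or   r4, r3, r4 ; 0/32/15/15/15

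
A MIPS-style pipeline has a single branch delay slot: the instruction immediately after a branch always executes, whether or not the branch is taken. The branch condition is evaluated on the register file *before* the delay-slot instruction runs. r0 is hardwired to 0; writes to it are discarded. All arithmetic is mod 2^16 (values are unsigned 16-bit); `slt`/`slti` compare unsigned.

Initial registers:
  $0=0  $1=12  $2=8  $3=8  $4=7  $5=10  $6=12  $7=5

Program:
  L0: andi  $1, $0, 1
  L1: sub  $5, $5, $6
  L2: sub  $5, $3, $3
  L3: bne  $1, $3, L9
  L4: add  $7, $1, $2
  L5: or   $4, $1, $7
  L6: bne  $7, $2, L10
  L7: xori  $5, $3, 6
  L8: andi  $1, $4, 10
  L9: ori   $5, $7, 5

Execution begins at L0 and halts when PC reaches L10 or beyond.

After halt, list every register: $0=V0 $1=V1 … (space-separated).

[0] andi  $1, $0, 1  →  {$0:0, $1:0, $2:8, $3:8, $4:7, $5:10, $6:12, $7:5}
[1] sub  $5, $5, $6  →  {$0:0, $1:0, $2:8, $3:8, $4:7, $5:65534, $6:12, $7:5}
[2] sub  $5, $3, $3  →  {$0:0, $1:0, $2:8, $3:8, $4:7, $5:0, $6:12, $7:5}
[3] bne  $1, $3, L9  →  {$0:0, $1:0, $2:8, $3:8, $4:7, $5:0, $6:12, $7:5}  ⟨branch taken⟩
[4] add  $7, $1, $2  →  {$0:0, $1:0, $2:8, $3:8, $4:7, $5:0, $6:12, $7:8}
[9] ori   $5, $7, 5  →  {$0:0, $1:0, $2:8, $3:8, $4:7, $5:13, $6:12, $7:8}

$0=0 $1=0 $2=8 $3=8 $4=7 $5=13 $6=12 $7=8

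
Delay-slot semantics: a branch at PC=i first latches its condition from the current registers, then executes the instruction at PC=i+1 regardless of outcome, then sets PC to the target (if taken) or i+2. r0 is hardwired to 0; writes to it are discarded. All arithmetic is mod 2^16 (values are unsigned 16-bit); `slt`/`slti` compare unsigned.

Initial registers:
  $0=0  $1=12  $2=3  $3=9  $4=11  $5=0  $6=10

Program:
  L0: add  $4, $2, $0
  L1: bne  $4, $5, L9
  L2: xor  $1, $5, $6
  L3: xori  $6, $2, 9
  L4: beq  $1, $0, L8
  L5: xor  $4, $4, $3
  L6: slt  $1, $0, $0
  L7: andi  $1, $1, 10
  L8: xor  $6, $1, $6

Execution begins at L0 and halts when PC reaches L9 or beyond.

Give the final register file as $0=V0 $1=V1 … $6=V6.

$0=0 $1=10 $2=3 $3=9 $4=3 $5=0 $6=10

PC=0  add  $4, $2, $0        | $0=0 $1=12 $2=3 $3=9 $4=3 $5=0 $6=10
PC=1  bne  $4, $5, L9        | $0=0 $1=12 $2=3 $3=9 $4=3 $5=0 $6=10  [TAKEN]
PC=2  xor  $1, $5, $6        | $0=0 $1=10 $2=3 $3=9 $4=3 $5=0 $6=10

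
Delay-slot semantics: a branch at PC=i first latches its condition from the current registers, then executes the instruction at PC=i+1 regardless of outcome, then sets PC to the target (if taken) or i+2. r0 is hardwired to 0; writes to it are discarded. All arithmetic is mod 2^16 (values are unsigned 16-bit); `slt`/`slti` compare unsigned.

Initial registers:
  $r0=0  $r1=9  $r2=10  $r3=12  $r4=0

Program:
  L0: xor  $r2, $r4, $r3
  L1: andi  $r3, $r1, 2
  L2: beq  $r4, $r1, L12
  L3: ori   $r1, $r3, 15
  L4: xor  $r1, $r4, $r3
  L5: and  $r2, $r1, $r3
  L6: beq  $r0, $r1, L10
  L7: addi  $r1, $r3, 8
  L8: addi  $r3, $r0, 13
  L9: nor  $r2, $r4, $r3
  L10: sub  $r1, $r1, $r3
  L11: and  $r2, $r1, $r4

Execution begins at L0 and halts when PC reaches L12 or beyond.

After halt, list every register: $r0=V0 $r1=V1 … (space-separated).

#0 xor  $r2, $r4, $r3 ; 0/9/12/12/0
#1 andi  $r3, $r1, 2 ; 0/9/12/0/0
#2 beq  $r4, $r1, L12 ; 0/9/12/0/0 ; →fallthru
#3 ori   $r1, $r3, 15 ; 0/15/12/0/0
#4 xor  $r1, $r4, $r3 ; 0/0/12/0/0
#5 and  $r2, $r1, $r3 ; 0/0/0/0/0
#6 beq  $r0, $r1, L10 ; 0/0/0/0/0 ; →target
#7 addi  $r1, $r3, 8 ; 0/8/0/0/0
#10 sub  $r1, $r1, $r3 ; 0/8/0/0/0
#11 and  $r2, $r1, $r4 ; 0/8/0/0/0

$r0=0 $r1=8 $r2=0 $r3=0 $r4=0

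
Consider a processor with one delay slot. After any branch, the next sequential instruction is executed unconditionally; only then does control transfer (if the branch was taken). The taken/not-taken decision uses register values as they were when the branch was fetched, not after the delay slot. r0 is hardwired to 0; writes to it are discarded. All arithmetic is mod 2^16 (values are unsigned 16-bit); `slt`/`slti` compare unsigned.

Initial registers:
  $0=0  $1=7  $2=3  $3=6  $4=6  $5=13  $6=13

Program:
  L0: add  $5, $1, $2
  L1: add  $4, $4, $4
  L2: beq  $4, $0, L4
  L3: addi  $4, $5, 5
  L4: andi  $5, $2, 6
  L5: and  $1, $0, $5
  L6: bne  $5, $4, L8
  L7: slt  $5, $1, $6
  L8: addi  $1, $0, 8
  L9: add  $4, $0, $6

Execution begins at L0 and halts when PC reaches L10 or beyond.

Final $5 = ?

1

#0 add  $5, $1, $2 ; 0/7/3/6/6/10/13
#1 add  $4, $4, $4 ; 0/7/3/6/12/10/13
#2 beq  $4, $0, L4 ; 0/7/3/6/12/10/13 ; →fallthru
#3 addi  $4, $5, 5 ; 0/7/3/6/15/10/13
#4 andi  $5, $2, 6 ; 0/7/3/6/15/2/13
#5 and  $1, $0, $5 ; 0/0/3/6/15/2/13
#6 bne  $5, $4, L8 ; 0/0/3/6/15/2/13 ; →target
#7 slt  $5, $1, $6 ; 0/0/3/6/15/1/13
#8 addi  $1, $0, 8 ; 0/8/3/6/15/1/13
#9 add  $4, $0, $6 ; 0/8/3/6/13/1/13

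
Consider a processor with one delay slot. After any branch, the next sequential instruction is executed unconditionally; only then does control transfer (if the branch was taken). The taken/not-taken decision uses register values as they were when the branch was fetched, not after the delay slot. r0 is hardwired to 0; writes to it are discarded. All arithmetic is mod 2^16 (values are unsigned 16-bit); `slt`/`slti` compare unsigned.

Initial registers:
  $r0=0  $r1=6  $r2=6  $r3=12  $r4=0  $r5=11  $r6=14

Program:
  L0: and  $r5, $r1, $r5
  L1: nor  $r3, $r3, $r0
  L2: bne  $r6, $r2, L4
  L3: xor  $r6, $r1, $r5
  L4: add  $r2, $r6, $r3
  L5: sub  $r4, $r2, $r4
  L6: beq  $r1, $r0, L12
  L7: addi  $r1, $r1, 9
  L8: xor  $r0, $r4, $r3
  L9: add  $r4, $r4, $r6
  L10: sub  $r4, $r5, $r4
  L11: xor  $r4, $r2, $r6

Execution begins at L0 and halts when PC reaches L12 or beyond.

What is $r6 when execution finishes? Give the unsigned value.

PC=0  and  $r5, $r1, $r5     | $r0=0 $r1=6 $r2=6 $r3=12 $r4=0 $r5=2 $r6=14
PC=1  nor  $r3, $r3, $r0     | $r0=0 $r1=6 $r2=6 $r3=65523 $r4=0 $r5=2 $r6=14
PC=2  bne  $r6, $r2, L4      | $r0=0 $r1=6 $r2=6 $r3=65523 $r4=0 $r5=2 $r6=14  [TAKEN]
PC=3  xor  $r6, $r1, $r5     | $r0=0 $r1=6 $r2=6 $r3=65523 $r4=0 $r5=2 $r6=4
PC=4  add  $r2, $r6, $r3     | $r0=0 $r1=6 $r2=65527 $r3=65523 $r4=0 $r5=2 $r6=4
PC=5  sub  $r4, $r2, $r4     | $r0=0 $r1=6 $r2=65527 $r3=65523 $r4=65527 $r5=2 $r6=4
PC=6  beq  $r1, $r0, L12     | $r0=0 $r1=6 $r2=65527 $r3=65523 $r4=65527 $r5=2 $r6=4  [not taken]
PC=7  addi  $r1, $r1, 9      | $r0=0 $r1=15 $r2=65527 $r3=65523 $r4=65527 $r5=2 $r6=4
PC=8  xor  $r0, $r4, $r3     | $r0=0 $r1=15 $r2=65527 $r3=65523 $r4=65527 $r5=2 $r6=4
PC=9  add  $r4, $r4, $r6     | $r0=0 $r1=15 $r2=65527 $r3=65523 $r4=65531 $r5=2 $r6=4
PC=10 sub  $r4, $r5, $r4     | $r0=0 $r1=15 $r2=65527 $r3=65523 $r4=7 $r5=2 $r6=4
PC=11 xor  $r4, $r2, $r6     | $r0=0 $r1=15 $r2=65527 $r3=65523 $r4=65523 $r5=2 $r6=4

4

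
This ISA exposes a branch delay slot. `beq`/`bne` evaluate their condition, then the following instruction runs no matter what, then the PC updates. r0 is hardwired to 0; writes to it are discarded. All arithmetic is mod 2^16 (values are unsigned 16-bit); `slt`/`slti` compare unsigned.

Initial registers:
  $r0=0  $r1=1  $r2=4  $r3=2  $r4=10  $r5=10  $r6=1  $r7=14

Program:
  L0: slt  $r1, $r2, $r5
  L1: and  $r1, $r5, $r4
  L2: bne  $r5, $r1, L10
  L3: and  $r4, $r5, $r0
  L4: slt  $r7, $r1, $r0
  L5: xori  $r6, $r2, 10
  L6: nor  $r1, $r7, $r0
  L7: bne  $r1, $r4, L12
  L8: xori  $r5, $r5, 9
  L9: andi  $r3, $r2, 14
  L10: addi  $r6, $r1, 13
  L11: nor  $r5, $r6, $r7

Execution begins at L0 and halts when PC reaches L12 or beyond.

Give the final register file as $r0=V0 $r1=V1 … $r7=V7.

[0] slt  $r1, $r2, $r5  →  {$r0:0, $r1:1, $r2:4, $r3:2, $r4:10, $r5:10, $r6:1, $r7:14}
[1] and  $r1, $r5, $r4  →  {$r0:0, $r1:10, $r2:4, $r3:2, $r4:10, $r5:10, $r6:1, $r7:14}
[2] bne  $r5, $r1, L10  →  {$r0:0, $r1:10, $r2:4, $r3:2, $r4:10, $r5:10, $r6:1, $r7:14}  ⟨branch fallthrough⟩
[3] and  $r4, $r5, $r0  →  {$r0:0, $r1:10, $r2:4, $r3:2, $r4:0, $r5:10, $r6:1, $r7:14}
[4] slt  $r7, $r1, $r0  →  {$r0:0, $r1:10, $r2:4, $r3:2, $r4:0, $r5:10, $r6:1, $r7:0}
[5] xori  $r6, $r2, 10  →  {$r0:0, $r1:10, $r2:4, $r3:2, $r4:0, $r5:10, $r6:14, $r7:0}
[6] nor  $r1, $r7, $r0  →  {$r0:0, $r1:65535, $r2:4, $r3:2, $r4:0, $r5:10, $r6:14, $r7:0}
[7] bne  $r1, $r4, L12  →  {$r0:0, $r1:65535, $r2:4, $r3:2, $r4:0, $r5:10, $r6:14, $r7:0}  ⟨branch taken⟩
[8] xori  $r5, $r5, 9  →  {$r0:0, $r1:65535, $r2:4, $r3:2, $r4:0, $r5:3, $r6:14, $r7:0}

$r0=0 $r1=65535 $r2=4 $r3=2 $r4=0 $r5=3 $r6=14 $r7=0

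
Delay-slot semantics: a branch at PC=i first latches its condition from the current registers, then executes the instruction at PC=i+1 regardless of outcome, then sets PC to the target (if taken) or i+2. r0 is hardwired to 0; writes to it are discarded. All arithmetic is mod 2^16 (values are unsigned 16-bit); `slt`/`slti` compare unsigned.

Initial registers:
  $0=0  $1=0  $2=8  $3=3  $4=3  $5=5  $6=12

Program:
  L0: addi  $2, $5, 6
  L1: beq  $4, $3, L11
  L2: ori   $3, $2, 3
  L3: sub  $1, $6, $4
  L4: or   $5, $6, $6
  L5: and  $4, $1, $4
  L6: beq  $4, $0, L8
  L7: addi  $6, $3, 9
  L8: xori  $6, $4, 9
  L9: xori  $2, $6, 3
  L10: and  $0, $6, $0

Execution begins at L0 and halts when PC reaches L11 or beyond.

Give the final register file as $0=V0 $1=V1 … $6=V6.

  step pc=0: addi  $2, $5, 6  regs=(0,0,11,3,3,5,12)
  step pc=1: beq  $4, $3, L11  cond=T  regs=(0,0,11,3,3,5,12)
  step pc=2: ori   $3, $2, 3  regs=(0,0,11,11,3,5,12)

$0=0 $1=0 $2=11 $3=11 $4=3 $5=5 $6=12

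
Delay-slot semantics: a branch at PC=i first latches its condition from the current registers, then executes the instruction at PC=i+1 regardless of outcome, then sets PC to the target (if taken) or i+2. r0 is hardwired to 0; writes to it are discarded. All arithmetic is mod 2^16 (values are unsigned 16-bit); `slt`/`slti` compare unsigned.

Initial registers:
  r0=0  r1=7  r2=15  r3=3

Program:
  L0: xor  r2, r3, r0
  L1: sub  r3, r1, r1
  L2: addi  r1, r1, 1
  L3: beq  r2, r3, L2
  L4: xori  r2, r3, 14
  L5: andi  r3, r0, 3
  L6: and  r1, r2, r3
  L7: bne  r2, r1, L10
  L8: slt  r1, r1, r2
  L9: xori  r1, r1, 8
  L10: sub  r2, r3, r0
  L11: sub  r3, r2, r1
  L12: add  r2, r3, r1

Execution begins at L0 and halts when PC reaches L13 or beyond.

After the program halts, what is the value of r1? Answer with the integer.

#0 xor  r2, r3, r0 ; 0/7/3/3
#1 sub  r3, r1, r1 ; 0/7/3/0
#2 addi  r1, r1, 1 ; 0/8/3/0
#3 beq  r2, r3, L2 ; 0/8/3/0 ; →fallthru
#4 xori  r2, r3, 14 ; 0/8/14/0
#5 andi  r3, r0, 3 ; 0/8/14/0
#6 and  r1, r2, r3 ; 0/0/14/0
#7 bne  r2, r1, L10 ; 0/0/14/0 ; →target
#8 slt  r1, r1, r2 ; 0/1/14/0
#10 sub  r2, r3, r0 ; 0/1/0/0
#11 sub  r3, r2, r1 ; 0/1/0/65535
#12 add  r2, r3, r1 ; 0/1/0/65535

1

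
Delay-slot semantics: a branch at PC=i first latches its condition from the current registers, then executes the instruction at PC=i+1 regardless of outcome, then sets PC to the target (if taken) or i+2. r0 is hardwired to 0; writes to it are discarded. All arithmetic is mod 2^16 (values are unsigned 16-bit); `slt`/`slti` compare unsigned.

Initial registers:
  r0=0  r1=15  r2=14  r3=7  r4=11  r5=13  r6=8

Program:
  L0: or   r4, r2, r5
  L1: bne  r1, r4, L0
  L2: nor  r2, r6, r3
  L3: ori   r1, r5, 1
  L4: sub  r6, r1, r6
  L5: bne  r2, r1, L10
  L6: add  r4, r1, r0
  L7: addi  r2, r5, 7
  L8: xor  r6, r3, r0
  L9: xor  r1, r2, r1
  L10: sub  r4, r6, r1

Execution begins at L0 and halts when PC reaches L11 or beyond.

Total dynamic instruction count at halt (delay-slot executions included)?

PC=0  or   r4, r2, r5        | r0=0 r1=15 r2=14 r3=7 r4=15 r5=13 r6=8
PC=1  bne  r1, r4, L0        | r0=0 r1=15 r2=14 r3=7 r4=15 r5=13 r6=8  [not taken]
PC=2  nor  r2, r6, r3        | r0=0 r1=15 r2=65520 r3=7 r4=15 r5=13 r6=8
PC=3  ori   r1, r5, 1        | r0=0 r1=13 r2=65520 r3=7 r4=15 r5=13 r6=8
PC=4  sub  r6, r1, r6        | r0=0 r1=13 r2=65520 r3=7 r4=15 r5=13 r6=5
PC=5  bne  r2, r1, L10       | r0=0 r1=13 r2=65520 r3=7 r4=15 r5=13 r6=5  [TAKEN]
PC=6  add  r4, r1, r0        | r0=0 r1=13 r2=65520 r3=7 r4=13 r5=13 r6=5
PC=10 sub  r4, r6, r1        | r0=0 r1=13 r2=65520 r3=7 r4=65528 r5=13 r6=5

8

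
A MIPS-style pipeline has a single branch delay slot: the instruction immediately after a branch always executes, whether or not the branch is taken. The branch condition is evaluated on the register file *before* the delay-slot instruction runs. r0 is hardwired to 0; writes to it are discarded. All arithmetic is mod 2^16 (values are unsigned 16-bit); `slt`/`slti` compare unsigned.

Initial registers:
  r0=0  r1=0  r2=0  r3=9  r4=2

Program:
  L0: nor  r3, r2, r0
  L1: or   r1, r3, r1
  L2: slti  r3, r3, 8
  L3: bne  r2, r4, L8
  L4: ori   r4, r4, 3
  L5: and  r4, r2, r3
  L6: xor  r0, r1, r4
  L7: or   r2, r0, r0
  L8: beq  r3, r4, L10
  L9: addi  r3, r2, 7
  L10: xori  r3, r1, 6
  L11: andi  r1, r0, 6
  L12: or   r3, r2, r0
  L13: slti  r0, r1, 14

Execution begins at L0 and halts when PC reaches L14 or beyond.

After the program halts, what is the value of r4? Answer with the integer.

PC=0  nor  r3, r2, r0        | r0=0 r1=0 r2=0 r3=65535 r4=2
PC=1  or   r1, r3, r1        | r0=0 r1=65535 r2=0 r3=65535 r4=2
PC=2  slti  r3, r3, 8        | r0=0 r1=65535 r2=0 r3=0 r4=2
PC=3  bne  r2, r4, L8        | r0=0 r1=65535 r2=0 r3=0 r4=2  [TAKEN]
PC=4  ori   r4, r4, 3        | r0=0 r1=65535 r2=0 r3=0 r4=3
PC=8  beq  r3, r4, L10       | r0=0 r1=65535 r2=0 r3=0 r4=3  [not taken]
PC=9  addi  r3, r2, 7        | r0=0 r1=65535 r2=0 r3=7 r4=3
PC=10 xori  r3, r1, 6        | r0=0 r1=65535 r2=0 r3=65529 r4=3
PC=11 andi  r1, r0, 6        | r0=0 r1=0 r2=0 r3=65529 r4=3
PC=12 or   r3, r2, r0        | r0=0 r1=0 r2=0 r3=0 r4=3
PC=13 slti  r0, r1, 14       | r0=0 r1=0 r2=0 r3=0 r4=3

3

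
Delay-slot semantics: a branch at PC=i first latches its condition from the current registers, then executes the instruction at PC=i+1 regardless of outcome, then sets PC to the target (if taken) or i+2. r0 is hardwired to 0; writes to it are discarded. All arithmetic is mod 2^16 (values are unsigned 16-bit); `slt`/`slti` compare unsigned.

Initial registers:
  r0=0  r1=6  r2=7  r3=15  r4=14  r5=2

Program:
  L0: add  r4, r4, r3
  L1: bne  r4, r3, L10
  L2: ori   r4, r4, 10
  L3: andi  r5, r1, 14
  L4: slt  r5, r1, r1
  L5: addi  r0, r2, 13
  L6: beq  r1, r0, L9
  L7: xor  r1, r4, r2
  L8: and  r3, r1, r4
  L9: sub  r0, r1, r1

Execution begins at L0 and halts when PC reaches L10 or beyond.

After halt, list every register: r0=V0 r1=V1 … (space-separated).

r0=0 r1=6 r2=7 r3=15 r4=31 r5=2

[0] add  r4, r4, r3  →  {r0:0, r1:6, r2:7, r3:15, r4:29, r5:2}
[1] bne  r4, r3, L10  →  {r0:0, r1:6, r2:7, r3:15, r4:29, r5:2}  ⟨branch taken⟩
[2] ori   r4, r4, 10  →  {r0:0, r1:6, r2:7, r3:15, r4:31, r5:2}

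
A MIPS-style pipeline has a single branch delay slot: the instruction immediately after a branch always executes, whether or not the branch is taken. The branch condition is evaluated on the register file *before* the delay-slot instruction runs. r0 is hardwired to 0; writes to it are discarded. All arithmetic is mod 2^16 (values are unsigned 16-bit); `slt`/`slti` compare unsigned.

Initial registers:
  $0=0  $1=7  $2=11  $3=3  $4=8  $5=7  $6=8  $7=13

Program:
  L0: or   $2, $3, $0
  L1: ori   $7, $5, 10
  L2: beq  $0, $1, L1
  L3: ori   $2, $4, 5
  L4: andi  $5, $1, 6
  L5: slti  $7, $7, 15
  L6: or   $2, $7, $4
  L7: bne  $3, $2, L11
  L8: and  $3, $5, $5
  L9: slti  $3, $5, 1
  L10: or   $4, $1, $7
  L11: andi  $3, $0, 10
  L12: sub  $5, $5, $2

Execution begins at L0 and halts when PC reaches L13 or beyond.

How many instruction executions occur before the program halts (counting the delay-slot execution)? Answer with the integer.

11

PC=0  or   $2, $3, $0        | $0=0 $1=7 $2=3 $3=3 $4=8 $5=7 $6=8 $7=13
PC=1  ori   $7, $5, 10       | $0=0 $1=7 $2=3 $3=3 $4=8 $5=7 $6=8 $7=15
PC=2  beq  $0, $1, L1        | $0=0 $1=7 $2=3 $3=3 $4=8 $5=7 $6=8 $7=15  [not taken]
PC=3  ori   $2, $4, 5        | $0=0 $1=7 $2=13 $3=3 $4=8 $5=7 $6=8 $7=15
PC=4  andi  $5, $1, 6        | $0=0 $1=7 $2=13 $3=3 $4=8 $5=6 $6=8 $7=15
PC=5  slti  $7, $7, 15       | $0=0 $1=7 $2=13 $3=3 $4=8 $5=6 $6=8 $7=0
PC=6  or   $2, $7, $4        | $0=0 $1=7 $2=8 $3=3 $4=8 $5=6 $6=8 $7=0
PC=7  bne  $3, $2, L11       | $0=0 $1=7 $2=8 $3=3 $4=8 $5=6 $6=8 $7=0  [TAKEN]
PC=8  and  $3, $5, $5        | $0=0 $1=7 $2=8 $3=6 $4=8 $5=6 $6=8 $7=0
PC=11 andi  $3, $0, 10       | $0=0 $1=7 $2=8 $3=0 $4=8 $5=6 $6=8 $7=0
PC=12 sub  $5, $5, $2        | $0=0 $1=7 $2=8 $3=0 $4=8 $5=65534 $6=8 $7=0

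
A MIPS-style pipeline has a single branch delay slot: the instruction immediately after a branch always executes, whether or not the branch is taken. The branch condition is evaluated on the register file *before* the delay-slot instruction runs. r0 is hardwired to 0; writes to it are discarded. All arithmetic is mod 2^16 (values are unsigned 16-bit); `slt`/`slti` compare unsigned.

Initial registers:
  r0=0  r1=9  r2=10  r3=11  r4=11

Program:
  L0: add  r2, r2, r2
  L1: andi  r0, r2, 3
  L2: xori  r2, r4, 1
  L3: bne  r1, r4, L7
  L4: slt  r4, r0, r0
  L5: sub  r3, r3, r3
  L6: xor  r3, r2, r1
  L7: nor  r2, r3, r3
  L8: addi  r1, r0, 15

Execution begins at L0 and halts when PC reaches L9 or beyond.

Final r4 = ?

  step pc=0: add  r2, r2, r2  regs=(0,9,20,11,11)
  step pc=1: andi  r0, r2, 3  regs=(0,9,20,11,11)
  step pc=2: xori  r2, r4, 1  regs=(0,9,10,11,11)
  step pc=3: bne  r1, r4, L7  cond=T  regs=(0,9,10,11,11)
  step pc=4: slt  r4, r0, r0  regs=(0,9,10,11,0)
  step pc=7: nor  r2, r3, r3  regs=(0,9,65524,11,0)
  step pc=8: addi  r1, r0, 15  regs=(0,15,65524,11,0)

0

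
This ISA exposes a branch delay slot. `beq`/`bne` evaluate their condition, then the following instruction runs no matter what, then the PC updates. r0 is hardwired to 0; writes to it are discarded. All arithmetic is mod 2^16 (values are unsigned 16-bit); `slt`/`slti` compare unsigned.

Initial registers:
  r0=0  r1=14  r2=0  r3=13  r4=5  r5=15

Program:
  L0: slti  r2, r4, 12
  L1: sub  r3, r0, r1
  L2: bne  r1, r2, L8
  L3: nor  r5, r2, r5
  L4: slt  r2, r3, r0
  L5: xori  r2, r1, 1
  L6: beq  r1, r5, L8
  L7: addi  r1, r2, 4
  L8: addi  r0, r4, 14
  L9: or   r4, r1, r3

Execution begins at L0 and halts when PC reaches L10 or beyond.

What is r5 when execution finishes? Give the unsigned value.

#0 slti  r2, r4, 12 ; 0/14/1/13/5/15
#1 sub  r3, r0, r1 ; 0/14/1/65522/5/15
#2 bne  r1, r2, L8 ; 0/14/1/65522/5/15 ; →target
#3 nor  r5, r2, r5 ; 0/14/1/65522/5/65520
#8 addi  r0, r4, 14 ; 0/14/1/65522/5/65520
#9 or   r4, r1, r3 ; 0/14/1/65522/65534/65520

65520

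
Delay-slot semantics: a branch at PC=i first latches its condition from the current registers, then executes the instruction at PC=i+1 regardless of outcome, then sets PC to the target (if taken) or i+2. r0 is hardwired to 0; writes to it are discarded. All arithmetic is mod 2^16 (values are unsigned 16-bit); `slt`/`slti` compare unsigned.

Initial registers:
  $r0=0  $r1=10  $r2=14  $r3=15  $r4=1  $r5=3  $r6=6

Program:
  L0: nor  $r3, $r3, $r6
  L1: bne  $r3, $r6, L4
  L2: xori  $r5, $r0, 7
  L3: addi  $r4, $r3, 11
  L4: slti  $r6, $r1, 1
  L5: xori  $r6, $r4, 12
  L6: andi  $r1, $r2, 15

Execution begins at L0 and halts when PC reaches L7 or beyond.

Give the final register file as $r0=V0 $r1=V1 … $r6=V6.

$r0=0 $r1=14 $r2=14 $r3=65520 $r4=1 $r5=7 $r6=13

#0 nor  $r3, $r3, $r6 ; 0/10/14/65520/1/3/6
#1 bne  $r3, $r6, L4 ; 0/10/14/65520/1/3/6 ; →target
#2 xori  $r5, $r0, 7 ; 0/10/14/65520/1/7/6
#4 slti  $r6, $r1, 1 ; 0/10/14/65520/1/7/0
#5 xori  $r6, $r4, 12 ; 0/10/14/65520/1/7/13
#6 andi  $r1, $r2, 15 ; 0/14/14/65520/1/7/13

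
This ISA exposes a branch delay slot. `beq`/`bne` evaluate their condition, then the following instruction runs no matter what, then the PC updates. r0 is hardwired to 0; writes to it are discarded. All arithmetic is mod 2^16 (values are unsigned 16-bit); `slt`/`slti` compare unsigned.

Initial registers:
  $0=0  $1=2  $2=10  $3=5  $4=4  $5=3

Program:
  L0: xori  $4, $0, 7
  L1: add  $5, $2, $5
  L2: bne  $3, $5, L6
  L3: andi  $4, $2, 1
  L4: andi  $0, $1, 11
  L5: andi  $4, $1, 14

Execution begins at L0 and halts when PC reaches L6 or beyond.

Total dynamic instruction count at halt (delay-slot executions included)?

  step pc=0: xori  $4, $0, 7  regs=(0,2,10,5,7,3)
  step pc=1: add  $5, $2, $5  regs=(0,2,10,5,7,13)
  step pc=2: bne  $3, $5, L6  cond=T  regs=(0,2,10,5,7,13)
  step pc=3: andi  $4, $2, 1  regs=(0,2,10,5,0,13)

4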